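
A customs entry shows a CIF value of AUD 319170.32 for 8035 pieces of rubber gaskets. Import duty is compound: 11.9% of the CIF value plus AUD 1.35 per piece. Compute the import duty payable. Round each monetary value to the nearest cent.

Ad valorem component: 319170.32 × 11.9% = 37981.27
Specific component: 8035 × 1.35 = 10847.25
Import duty = 37981.27 + 10847.25 = 48828.52

Import duty: AUD 48828.52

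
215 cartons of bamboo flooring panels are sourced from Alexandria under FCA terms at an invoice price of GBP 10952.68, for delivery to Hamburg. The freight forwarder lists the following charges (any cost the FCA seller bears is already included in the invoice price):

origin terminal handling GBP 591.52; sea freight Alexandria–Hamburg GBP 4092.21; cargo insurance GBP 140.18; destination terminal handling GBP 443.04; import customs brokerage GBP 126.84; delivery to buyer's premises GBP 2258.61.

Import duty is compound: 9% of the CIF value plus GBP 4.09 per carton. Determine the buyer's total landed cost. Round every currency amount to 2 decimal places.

Total landed cost: GBP 20904.32

FCA: the seller delivers export-cleared goods to the carrier; the buyer bears costs from that point.
CIF value = FCA price + origin terminal + freight + insurance = 10952.68 + 591.52 + 4092.21 + 140.18 = 15776.59
Ad valorem component: 15776.59 × 9% = 1419.89
Specific component: 215 × 4.09 = 879.35
Import duty = 1419.89 + 879.35 = 2299.24
Buyer bears: origin terminal 591.52 + freight 4092.21 + insurance 140.18 + destination terminal 443.04 + brokerage 126.84 + delivery 2258.61 + duty 2299.24 = 9951.64
Landed cost = invoice 10952.68 + 9951.64 = 20904.32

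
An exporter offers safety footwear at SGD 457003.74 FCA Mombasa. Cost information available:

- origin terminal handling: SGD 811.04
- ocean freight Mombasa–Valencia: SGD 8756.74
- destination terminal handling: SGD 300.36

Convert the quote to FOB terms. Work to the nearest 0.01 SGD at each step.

FOB price: SGD 457814.78

Not relevant to the conversion: freight, destination terminal — on the buyer under both terms; not part of either seller's price.
From FCA to FOB, the seller additionally bears: origin terminal.
FOB price = 457003.74 + 811.04 = 457814.78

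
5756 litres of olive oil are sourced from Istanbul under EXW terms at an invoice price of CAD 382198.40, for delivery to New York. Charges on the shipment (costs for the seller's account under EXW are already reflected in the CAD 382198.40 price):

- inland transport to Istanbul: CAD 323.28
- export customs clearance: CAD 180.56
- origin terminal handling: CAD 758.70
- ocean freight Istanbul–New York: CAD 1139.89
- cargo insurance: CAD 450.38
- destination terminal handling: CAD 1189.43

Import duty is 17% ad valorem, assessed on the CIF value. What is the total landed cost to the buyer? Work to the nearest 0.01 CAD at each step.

Total landed cost: CAD 451699.35

EXW: the seller makes goods available at their premises; the buyer bears all onward costs.
CIF value = EXW price + inland to port + export clearance + origin terminal + freight + insurance = 382198.40 + 323.28 + 180.56 + 758.70 + 1139.89 + 450.38 = 385051.21
Import duty = 385051.21 × 17% = 65458.71
Buyer bears: inland to port 323.28 + export clearance 180.56 + origin terminal 758.70 + freight 1139.89 + insurance 450.38 + destination terminal 1189.43 + duty 65458.71 = 69500.95
Landed cost = invoice 382198.40 + 69500.95 = 451699.35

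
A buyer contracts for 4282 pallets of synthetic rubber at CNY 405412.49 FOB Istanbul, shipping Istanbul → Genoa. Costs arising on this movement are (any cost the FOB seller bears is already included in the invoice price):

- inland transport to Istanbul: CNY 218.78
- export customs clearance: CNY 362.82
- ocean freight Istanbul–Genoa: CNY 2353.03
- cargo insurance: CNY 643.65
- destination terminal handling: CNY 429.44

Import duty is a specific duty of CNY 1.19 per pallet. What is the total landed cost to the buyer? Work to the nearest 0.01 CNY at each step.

Total landed cost: CNY 413934.19

FOB: the seller bears costs until goods are on board at the origin port; the buyer bears freight, insurance and all costs thereafter.
Already in the invoice (seller's account under FOB): inland to port, export clearance — exclude.
CIF value = FOB price + freight + insurance = 405412.49 + 2353.03 + 643.65 = 408409.17
Import duty = 4282 × 1.19 = 5095.58
Buyer bears: freight 2353.03 + insurance 643.65 + destination terminal 429.44 + duty 5095.58 = 8521.70
Landed cost = invoice 405412.49 + 8521.70 = 413934.19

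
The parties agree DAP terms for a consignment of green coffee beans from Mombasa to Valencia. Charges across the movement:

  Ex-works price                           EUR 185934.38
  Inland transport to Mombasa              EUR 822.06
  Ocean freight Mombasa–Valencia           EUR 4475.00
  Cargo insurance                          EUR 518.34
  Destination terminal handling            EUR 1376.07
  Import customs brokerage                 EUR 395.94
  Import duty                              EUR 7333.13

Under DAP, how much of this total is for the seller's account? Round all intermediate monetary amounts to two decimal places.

Seller's account: EUR 193125.85

DAP: the seller bears all costs to the named destination except import duty and clearance.
Seller's account: goods 185934.38 + inland to port 822.06 + freight 4475.00 + insurance 518.34 + destination terminal 1376.07 = 193125.85
Buyer's account: brokerage 395.94 + duty 7333.13 = 7729.07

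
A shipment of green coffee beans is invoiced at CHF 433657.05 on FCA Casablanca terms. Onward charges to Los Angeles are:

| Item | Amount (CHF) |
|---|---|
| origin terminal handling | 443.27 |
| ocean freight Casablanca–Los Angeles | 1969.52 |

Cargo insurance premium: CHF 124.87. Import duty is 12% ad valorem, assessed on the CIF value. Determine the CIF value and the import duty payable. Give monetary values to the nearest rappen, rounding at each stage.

CIF = FCA price + pre-shipment costs + freight + insurance
CIF = 433657.05 + 443.27 + 1969.52 + 124.87 = 436194.71
Import duty = 436194.71 × 12% = 52343.37

CIF value: CHF 436194.71; import duty: CHF 52343.37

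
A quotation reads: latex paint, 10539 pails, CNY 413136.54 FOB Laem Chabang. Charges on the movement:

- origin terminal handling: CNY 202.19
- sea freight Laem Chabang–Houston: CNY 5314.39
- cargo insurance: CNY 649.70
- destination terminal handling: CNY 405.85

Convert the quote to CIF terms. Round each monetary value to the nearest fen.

Not relevant to the conversion: origin terminal — on the seller under both FOB and CIF; already in the FOB price and stays in the CIF price. destination terminal — on the buyer under both terms; not part of either seller's price.
From FOB to CIF, the seller additionally bears: freight, insurance.
CIF price = 413136.54 + 5314.39 + 649.70 = 419100.63

CIF price: CNY 419100.63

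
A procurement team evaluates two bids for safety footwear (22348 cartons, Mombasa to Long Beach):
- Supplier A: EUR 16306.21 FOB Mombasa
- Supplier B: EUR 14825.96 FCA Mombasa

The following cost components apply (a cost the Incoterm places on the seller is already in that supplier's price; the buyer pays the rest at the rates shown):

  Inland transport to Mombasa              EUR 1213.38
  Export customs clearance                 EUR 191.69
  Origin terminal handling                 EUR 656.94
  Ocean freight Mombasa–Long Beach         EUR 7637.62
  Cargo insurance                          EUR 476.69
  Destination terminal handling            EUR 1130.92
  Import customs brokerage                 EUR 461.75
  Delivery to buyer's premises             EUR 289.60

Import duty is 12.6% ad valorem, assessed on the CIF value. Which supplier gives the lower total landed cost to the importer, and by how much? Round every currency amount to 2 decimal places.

Supplier B is cheaper by EUR 927.05

Supplier A (FOB):
CIF value = FOB price + freight + insurance = 16306.21 + 7637.62 + 476.69 = 24420.52
Import duty = 24420.52 × 12.6% = 3076.99
Buyer bears (A): 7637.62 + 476.69 + 1130.92 + 461.75 + 289.60 = 9996.58
Landed cost (A) = invoice 16306.21 + 9996.58 + duty 3076.99 = 29379.78
Supplier B (FCA):
CIF value = FCA price + origin terminal + freight + insurance = 14825.96 + 656.94 + 7637.62 + 476.69 = 23597.21
Import duty = 23597.21 × 12.6% = 2973.25
Buyer bears (B): 656.94 + 7637.62 + 476.69 + 1130.92 + 461.75 + 289.60 = 10653.52
Landed cost (B) = invoice 14825.96 + 10653.52 + duty 2973.25 = 28452.73
Difference = |29379.78 − 28452.73| = 927.05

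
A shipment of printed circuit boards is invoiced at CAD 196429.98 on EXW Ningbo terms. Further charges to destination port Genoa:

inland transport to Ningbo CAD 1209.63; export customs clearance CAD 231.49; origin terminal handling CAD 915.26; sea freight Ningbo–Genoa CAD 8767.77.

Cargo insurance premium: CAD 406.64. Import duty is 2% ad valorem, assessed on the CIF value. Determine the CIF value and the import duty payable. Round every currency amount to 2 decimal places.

CIF value: CAD 207960.77; import duty: CAD 4159.22

CIF = EXW price + pre-shipment costs + freight + insurance
CIF = 196429.98 + 1209.63 + 231.49 + 915.26 + 8767.77 + 406.64 = 207960.77
Import duty = 207960.77 × 2% = 4159.22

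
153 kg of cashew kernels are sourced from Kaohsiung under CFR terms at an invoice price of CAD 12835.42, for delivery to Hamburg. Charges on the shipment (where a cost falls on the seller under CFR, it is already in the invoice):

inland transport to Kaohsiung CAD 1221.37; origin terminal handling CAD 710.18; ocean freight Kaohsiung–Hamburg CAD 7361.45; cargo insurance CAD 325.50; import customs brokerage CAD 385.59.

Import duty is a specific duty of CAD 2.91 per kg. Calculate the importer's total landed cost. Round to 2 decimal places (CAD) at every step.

Total landed cost: CAD 13991.74

CFR: the seller pays costs through ocean freight to the destination port, but not insurance.
Already in the invoice (seller's account under CFR): inland to port, origin terminal, freight — exclude.
CIF value = CFR price + insurance = 12835.42 + 325.50 = 13160.92
Import duty = 153 × 2.91 = 445.23
Buyer bears: insurance 325.50 + brokerage 385.59 + duty 445.23 = 1156.32
Landed cost = invoice 12835.42 + 1156.32 = 13991.74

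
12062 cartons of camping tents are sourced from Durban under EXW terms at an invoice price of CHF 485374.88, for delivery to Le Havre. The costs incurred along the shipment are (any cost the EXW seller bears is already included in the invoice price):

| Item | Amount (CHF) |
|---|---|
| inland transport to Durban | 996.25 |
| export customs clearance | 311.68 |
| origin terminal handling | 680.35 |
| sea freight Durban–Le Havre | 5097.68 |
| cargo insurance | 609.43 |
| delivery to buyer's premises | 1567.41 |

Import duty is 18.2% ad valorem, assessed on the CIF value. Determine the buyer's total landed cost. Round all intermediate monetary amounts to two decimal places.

Total landed cost: CHF 584376.47

EXW: the seller makes goods available at their premises; the buyer bears all onward costs.
CIF value = EXW price + inland to port + export clearance + origin terminal + freight + insurance = 485374.88 + 996.25 + 311.68 + 680.35 + 5097.68 + 609.43 = 493070.27
Import duty = 493070.27 × 18.2% = 89738.79
Buyer bears: inland to port 996.25 + export clearance 311.68 + origin terminal 680.35 + freight 5097.68 + insurance 609.43 + delivery 1567.41 + duty 89738.79 = 99001.59
Landed cost = invoice 485374.88 + 99001.59 = 584376.47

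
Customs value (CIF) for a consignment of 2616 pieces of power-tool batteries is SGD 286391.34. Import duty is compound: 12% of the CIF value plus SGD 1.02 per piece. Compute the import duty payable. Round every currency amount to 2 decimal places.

Import duty: SGD 37035.28

Ad valorem component: 286391.34 × 12% = 34366.96
Specific component: 2616 × 1.02 = 2668.32
Import duty = 34366.96 + 2668.32 = 37035.28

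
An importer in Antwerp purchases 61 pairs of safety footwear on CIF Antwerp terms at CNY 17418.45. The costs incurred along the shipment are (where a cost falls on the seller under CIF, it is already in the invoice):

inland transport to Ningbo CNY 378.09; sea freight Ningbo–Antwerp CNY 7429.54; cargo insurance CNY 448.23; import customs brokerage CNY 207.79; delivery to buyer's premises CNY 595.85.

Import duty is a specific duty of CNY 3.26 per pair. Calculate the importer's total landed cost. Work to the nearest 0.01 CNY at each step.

CIF: the seller pays costs through ocean freight and marine insurance to the destination port.
Already in the invoice (seller's account under CIF): inland to port, freight, insurance — exclude.
The CIF price already equals the CIF value: 17418.45
Import duty = 61 × 3.26 = 198.86
Buyer bears: brokerage 207.79 + delivery 595.85 + duty 198.86 = 1002.50
Landed cost = invoice 17418.45 + 1002.50 = 18420.95

Total landed cost: CNY 18420.95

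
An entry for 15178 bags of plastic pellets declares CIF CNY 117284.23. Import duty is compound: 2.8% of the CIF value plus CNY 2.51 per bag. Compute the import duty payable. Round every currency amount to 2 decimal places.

Import duty: CNY 41380.74

Ad valorem component: 117284.23 × 2.8% = 3283.96
Specific component: 15178 × 2.51 = 38096.78
Import duty = 3283.96 + 38096.78 = 41380.74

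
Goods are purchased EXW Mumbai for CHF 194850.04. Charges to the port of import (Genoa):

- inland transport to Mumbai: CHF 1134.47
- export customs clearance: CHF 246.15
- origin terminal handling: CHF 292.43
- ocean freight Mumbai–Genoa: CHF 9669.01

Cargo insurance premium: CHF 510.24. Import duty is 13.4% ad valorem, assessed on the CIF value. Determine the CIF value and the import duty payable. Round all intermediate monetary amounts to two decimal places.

CIF value: CHF 206702.34; import duty: CHF 27698.11

CIF = EXW price + pre-shipment costs + freight + insurance
CIF = 194850.04 + 1134.47 + 246.15 + 292.43 + 9669.01 + 510.24 = 206702.34
Import duty = 206702.34 × 13.4% = 27698.11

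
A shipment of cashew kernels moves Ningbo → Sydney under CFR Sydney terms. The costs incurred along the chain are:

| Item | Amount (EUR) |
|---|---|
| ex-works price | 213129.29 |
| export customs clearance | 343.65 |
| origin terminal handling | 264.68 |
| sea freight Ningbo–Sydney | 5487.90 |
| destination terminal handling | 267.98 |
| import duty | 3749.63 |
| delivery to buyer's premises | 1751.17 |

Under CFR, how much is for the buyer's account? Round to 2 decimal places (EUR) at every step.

Buyer's account: EUR 5768.78

CFR: the seller pays costs through ocean freight to the destination port, but not insurance.
Seller's account: goods 213129.29 + export clearance 343.65 + origin terminal 264.68 + freight 5487.90 = 219225.52
Buyer's account: destination terminal 267.98 + duty 3749.63 + delivery 1751.17 = 5768.78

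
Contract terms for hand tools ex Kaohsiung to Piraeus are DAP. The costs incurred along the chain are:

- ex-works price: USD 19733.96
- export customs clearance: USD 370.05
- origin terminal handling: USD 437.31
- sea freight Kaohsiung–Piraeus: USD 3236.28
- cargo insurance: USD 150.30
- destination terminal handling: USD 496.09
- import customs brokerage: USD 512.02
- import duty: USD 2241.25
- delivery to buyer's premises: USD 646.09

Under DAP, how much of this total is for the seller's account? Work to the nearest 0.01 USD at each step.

Seller's account: USD 25070.08

DAP: the seller bears all costs to the named destination except import duty and clearance.
Seller's account: goods 19733.96 + export clearance 370.05 + origin terminal 437.31 + freight 3236.28 + insurance 150.30 + destination terminal 496.09 + delivery 646.09 = 25070.08
Buyer's account: brokerage 512.02 + duty 2241.25 = 2753.27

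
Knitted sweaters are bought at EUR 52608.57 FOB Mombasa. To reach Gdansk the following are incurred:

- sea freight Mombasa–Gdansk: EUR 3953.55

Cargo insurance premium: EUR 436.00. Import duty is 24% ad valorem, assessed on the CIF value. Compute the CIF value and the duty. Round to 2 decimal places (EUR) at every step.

CIF = FOB price + freight + insurance
CIF = 52608.57 + 3953.55 + 436.00 = 56998.12
Import duty = 56998.12 × 24% = 13679.55

CIF value: EUR 56998.12; import duty: EUR 13679.55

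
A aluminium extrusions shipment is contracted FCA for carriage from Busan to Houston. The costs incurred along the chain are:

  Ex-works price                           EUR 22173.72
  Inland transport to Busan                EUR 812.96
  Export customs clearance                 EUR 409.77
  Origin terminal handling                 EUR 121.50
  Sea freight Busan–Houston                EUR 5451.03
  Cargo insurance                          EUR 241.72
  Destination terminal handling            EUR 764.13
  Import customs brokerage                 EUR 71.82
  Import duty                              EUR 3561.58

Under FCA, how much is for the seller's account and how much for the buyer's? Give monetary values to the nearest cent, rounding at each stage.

Seller: EUR 23396.45; buyer: EUR 10211.78

FCA: the seller delivers export-cleared goods to the carrier; the buyer bears costs from that point.
Seller's account: goods 22173.72 + inland to port 812.96 + export clearance 409.77 = 23396.45
Buyer's account: origin terminal 121.50 + freight 5451.03 + insurance 241.72 + destination terminal 764.13 + brokerage 71.82 + duty 3561.58 = 10211.78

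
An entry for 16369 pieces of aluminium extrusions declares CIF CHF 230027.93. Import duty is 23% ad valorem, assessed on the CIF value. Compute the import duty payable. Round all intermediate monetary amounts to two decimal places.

Import duty = 230027.93 × 23% = 52906.42

Import duty: CHF 52906.42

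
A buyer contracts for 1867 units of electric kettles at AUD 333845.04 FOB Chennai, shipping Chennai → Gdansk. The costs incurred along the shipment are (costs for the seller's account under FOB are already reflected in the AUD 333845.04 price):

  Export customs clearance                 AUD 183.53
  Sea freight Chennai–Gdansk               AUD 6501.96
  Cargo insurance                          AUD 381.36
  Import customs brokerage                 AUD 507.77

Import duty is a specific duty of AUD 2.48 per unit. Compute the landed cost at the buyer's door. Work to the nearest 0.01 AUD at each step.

FOB: the seller bears costs until goods are on board at the origin port; the buyer bears freight, insurance and all costs thereafter.
Already in the invoice (seller's account under FOB): export clearance — exclude.
CIF value = FOB price + freight + insurance = 333845.04 + 6501.96 + 381.36 = 340728.36
Import duty = 1867 × 2.48 = 4630.16
Buyer bears: freight 6501.96 + insurance 381.36 + brokerage 507.77 + duty 4630.16 = 12021.25
Landed cost = invoice 333845.04 + 12021.25 = 345866.29

Total landed cost: AUD 345866.29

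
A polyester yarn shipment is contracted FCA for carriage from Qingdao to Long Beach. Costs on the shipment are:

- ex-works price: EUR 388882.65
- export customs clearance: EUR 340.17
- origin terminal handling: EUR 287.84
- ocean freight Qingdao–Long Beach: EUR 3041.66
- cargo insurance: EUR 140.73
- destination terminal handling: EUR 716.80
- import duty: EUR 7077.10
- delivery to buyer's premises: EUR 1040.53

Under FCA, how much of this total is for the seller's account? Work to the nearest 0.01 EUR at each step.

Seller's account: EUR 389222.82

FCA: the seller delivers export-cleared goods to the carrier; the buyer bears costs from that point.
Seller's account: goods 388882.65 + export clearance 340.17 = 389222.82
Buyer's account: origin terminal 287.84 + freight 3041.66 + insurance 140.73 + destination terminal 716.80 + duty 7077.10 + delivery 1040.53 = 12304.66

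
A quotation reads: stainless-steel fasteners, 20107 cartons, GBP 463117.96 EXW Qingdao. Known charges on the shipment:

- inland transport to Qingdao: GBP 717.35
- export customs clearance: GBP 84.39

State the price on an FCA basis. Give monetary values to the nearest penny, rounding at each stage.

From EXW to FCA, the seller additionally bears: inland to port, export clearance.
FCA price = 463117.96 + 717.35 + 84.39 = 463919.70

FCA price: GBP 463919.70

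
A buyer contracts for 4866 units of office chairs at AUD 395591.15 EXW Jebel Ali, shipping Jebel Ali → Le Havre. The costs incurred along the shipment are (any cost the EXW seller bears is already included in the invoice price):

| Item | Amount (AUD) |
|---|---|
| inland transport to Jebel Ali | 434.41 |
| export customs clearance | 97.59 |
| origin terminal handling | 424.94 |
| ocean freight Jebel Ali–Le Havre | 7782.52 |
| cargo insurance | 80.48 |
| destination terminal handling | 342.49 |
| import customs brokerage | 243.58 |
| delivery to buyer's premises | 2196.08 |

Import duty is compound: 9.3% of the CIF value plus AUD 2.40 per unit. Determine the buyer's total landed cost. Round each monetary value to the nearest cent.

EXW: the seller makes goods available at their premises; the buyer bears all onward costs.
CIF value = EXW price + inland to port + export clearance + origin terminal + freight + insurance = 395591.15 + 434.41 + 97.59 + 424.94 + 7782.52 + 80.48 = 404411.09
Ad valorem component: 404411.09 × 9.3% = 37610.23
Specific component: 4866 × 2.40 = 11678.40
Import duty = 37610.23 + 11678.40 = 49288.63
Buyer bears: inland to port 434.41 + export clearance 97.59 + origin terminal 424.94 + freight 7782.52 + insurance 80.48 + destination terminal 342.49 + brokerage 243.58 + delivery 2196.08 + duty 49288.63 = 60890.72
Landed cost = invoice 395591.15 + 60890.72 = 456481.87

Total landed cost: AUD 456481.87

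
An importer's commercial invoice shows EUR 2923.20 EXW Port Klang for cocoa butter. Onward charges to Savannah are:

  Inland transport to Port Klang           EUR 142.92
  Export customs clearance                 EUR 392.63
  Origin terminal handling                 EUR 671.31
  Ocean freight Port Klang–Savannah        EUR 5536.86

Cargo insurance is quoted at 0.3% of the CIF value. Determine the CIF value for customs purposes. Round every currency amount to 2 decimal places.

Let C be the CIF value. C = EXW price + pre-shipment costs + freight + 0.3% × C
C − 0.3% × C = 2923.20 + 142.92 + 392.63 + 671.31 + 5536.86
0.997 × C = 9666.92
C = 9666.92 / 0.997 = 9696.01
Insurance premium = 0.3% × 9696.01 = 29.09

CIF value: EUR 9696.01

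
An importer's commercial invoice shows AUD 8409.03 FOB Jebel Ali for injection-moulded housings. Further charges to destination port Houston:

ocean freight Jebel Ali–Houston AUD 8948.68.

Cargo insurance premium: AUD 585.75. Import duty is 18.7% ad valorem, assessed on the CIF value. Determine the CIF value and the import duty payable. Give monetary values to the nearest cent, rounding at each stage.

CIF value: AUD 17943.46; import duty: AUD 3355.43

CIF = FOB price + freight + insurance
CIF = 8409.03 + 8948.68 + 585.75 = 17943.46
Import duty = 17943.46 × 18.7% = 3355.43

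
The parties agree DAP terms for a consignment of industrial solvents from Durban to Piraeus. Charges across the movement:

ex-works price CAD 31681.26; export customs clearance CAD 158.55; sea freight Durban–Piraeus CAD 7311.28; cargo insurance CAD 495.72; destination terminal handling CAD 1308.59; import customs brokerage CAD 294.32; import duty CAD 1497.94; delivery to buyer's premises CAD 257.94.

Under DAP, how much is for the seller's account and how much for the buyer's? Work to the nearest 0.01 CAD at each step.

DAP: the seller bears all costs to the named destination except import duty and clearance.
Seller's account: goods 31681.26 + export clearance 158.55 + freight 7311.28 + insurance 495.72 + destination terminal 1308.59 + delivery 257.94 = 41213.34
Buyer's account: brokerage 294.32 + duty 1497.94 = 1792.26

Seller: CAD 41213.34; buyer: CAD 1792.26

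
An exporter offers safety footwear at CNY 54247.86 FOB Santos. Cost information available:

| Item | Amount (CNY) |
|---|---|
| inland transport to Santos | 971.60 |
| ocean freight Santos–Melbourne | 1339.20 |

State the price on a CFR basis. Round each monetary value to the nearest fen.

Not relevant to the conversion: inland to port — on the seller under both FOB and CFR; already in the FOB price and stays in the CFR price.
From FOB to CFR, the seller additionally bears: freight.
CFR price = 54247.86 + 1339.20 = 55587.06

CFR price: CNY 55587.06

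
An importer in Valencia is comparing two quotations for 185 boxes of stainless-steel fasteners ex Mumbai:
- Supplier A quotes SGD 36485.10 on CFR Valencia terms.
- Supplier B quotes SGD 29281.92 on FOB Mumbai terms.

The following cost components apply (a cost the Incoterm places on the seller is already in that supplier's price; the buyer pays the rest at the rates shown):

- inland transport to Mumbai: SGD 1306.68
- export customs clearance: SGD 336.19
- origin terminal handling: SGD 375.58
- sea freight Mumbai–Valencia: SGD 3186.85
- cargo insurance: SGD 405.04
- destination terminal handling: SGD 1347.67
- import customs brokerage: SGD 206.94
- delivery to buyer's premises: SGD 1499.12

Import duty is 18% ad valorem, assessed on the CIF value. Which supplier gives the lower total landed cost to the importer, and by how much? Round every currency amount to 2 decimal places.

Supplier A (CFR):
CIF value = CFR price + insurance = 36485.10 + 405.04 = 36890.14
Import duty = 36890.14 × 18% = 6640.23
Buyer bears (A): 405.04 + 1347.67 + 206.94 + 1499.12 = 3458.77
Landed cost (A) = invoice 36485.10 + 3458.77 + duty 6640.23 = 46584.10
Supplier B (FOB):
CIF value = FOB price + freight + insurance = 29281.92 + 3186.85 + 405.04 = 32873.81
Import duty = 32873.81 × 18% = 5917.29
Buyer bears (B): 3186.85 + 405.04 + 1347.67 + 206.94 + 1499.12 = 6645.62
Landed cost (B) = invoice 29281.92 + 6645.62 + duty 5917.29 = 41844.83
Difference = |46584.10 − 41844.83| = 4739.27

Supplier B is cheaper by SGD 4739.27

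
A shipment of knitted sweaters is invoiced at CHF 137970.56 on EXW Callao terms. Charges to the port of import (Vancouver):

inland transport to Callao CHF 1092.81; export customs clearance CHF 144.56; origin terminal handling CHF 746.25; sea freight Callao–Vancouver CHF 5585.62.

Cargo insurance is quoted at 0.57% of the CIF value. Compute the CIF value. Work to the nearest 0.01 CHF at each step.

CIF value: CHF 146374.13

Let C be the CIF value. C = EXW price + pre-shipment costs + freight + 0.57% × C
C − 0.57% × C = 137970.56 + 1092.81 + 144.56 + 746.25 + 5585.62
0.9943 × C = 145539.80
C = 145539.80 / 0.9943 = 146374.13
Insurance premium = 0.57% × 146374.13 = 834.33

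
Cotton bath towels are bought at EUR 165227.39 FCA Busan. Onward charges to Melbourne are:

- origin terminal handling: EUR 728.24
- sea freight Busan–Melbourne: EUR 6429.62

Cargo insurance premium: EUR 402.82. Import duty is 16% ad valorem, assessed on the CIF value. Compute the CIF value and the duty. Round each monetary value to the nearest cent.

CIF value: EUR 172788.07; import duty: EUR 27646.09

CIF = FCA price + pre-shipment costs + freight + insurance
CIF = 165227.39 + 728.24 + 6429.62 + 402.82 = 172788.07
Import duty = 172788.07 × 16% = 27646.09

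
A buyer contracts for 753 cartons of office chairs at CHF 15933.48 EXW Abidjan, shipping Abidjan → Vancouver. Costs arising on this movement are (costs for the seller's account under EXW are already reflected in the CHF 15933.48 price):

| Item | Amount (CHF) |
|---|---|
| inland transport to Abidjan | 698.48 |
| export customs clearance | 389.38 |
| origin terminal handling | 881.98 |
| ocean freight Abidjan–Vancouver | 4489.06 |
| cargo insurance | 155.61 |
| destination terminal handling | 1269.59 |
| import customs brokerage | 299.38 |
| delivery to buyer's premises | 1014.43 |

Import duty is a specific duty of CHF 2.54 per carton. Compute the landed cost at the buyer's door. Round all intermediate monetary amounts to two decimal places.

EXW: the seller makes goods available at their premises; the buyer bears all onward costs.
CIF value = EXW price + inland to port + export clearance + origin terminal + freight + insurance = 15933.48 + 698.48 + 389.38 + 881.98 + 4489.06 + 155.61 = 22547.99
Import duty = 753 × 2.54 = 1912.62
Buyer bears: inland to port 698.48 + export clearance 389.38 + origin terminal 881.98 + freight 4489.06 + insurance 155.61 + destination terminal 1269.59 + brokerage 299.38 + delivery 1014.43 + duty 1912.62 = 11110.53
Landed cost = invoice 15933.48 + 11110.53 = 27044.01

Total landed cost: CHF 27044.01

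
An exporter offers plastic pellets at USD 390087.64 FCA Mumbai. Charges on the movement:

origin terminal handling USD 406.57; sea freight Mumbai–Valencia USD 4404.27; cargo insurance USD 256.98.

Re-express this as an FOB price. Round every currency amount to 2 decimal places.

FOB price: USD 390494.21

Not relevant to the conversion: freight, insurance — on the buyer under both terms; not part of either seller's price.
From FCA to FOB, the seller additionally bears: origin terminal.
FOB price = 390087.64 + 406.57 = 390494.21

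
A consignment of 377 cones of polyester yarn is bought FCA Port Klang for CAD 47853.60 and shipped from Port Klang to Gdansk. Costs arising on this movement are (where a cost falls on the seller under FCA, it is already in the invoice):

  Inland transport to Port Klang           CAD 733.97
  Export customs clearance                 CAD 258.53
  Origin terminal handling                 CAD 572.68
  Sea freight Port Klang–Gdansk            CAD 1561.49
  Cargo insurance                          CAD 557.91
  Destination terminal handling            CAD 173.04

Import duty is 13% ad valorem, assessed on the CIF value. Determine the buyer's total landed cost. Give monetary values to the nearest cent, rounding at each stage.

Total landed cost: CAD 57289.66

FCA: the seller delivers export-cleared goods to the carrier; the buyer bears costs from that point.
Already in the invoice (seller's account under FCA): inland to port, export clearance — exclude.
CIF value = FCA price + origin terminal + freight + insurance = 47853.60 + 572.68 + 1561.49 + 557.91 = 50545.68
Import duty = 50545.68 × 13% = 6570.94
Buyer bears: origin terminal 572.68 + freight 1561.49 + insurance 557.91 + destination terminal 173.04 + duty 6570.94 = 9436.06
Landed cost = invoice 47853.60 + 9436.06 = 57289.66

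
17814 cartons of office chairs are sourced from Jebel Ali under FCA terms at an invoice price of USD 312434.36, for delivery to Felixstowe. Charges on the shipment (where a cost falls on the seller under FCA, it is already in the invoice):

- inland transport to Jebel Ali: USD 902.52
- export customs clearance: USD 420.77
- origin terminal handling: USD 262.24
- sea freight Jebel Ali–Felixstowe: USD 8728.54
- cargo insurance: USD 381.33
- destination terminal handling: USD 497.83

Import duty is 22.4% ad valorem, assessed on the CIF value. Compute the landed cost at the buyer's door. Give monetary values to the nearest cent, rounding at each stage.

FCA: the seller delivers export-cleared goods to the carrier; the buyer bears costs from that point.
Already in the invoice (seller's account under FCA): inland to port, export clearance — exclude.
CIF value = FCA price + origin terminal + freight + insurance = 312434.36 + 262.24 + 8728.54 + 381.33 = 321806.47
Import duty = 321806.47 × 22.4% = 72084.65
Buyer bears: origin terminal 262.24 + freight 8728.54 + insurance 381.33 + destination terminal 497.83 + duty 72084.65 = 81954.59
Landed cost = invoice 312434.36 + 81954.59 = 394388.95

Total landed cost: USD 394388.95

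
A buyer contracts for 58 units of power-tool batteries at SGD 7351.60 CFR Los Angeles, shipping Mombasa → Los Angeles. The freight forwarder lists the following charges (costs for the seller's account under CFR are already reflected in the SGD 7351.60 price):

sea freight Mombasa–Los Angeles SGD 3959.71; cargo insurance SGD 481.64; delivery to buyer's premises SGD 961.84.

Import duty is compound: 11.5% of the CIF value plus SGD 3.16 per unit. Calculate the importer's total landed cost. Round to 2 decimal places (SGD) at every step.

Total landed cost: SGD 9879.18

CFR: the seller pays costs through ocean freight to the destination port, but not insurance.
Already in the invoice (seller's account under CFR): freight — exclude.
CIF value = CFR price + insurance = 7351.60 + 481.64 = 7833.24
Ad valorem component: 7833.24 × 11.5% = 900.82
Specific component: 58 × 3.16 = 183.28
Import duty = 900.82 + 183.28 = 1084.10
Buyer bears: insurance 481.64 + delivery 961.84 + duty 1084.10 = 2527.58
Landed cost = invoice 7351.60 + 2527.58 = 9879.18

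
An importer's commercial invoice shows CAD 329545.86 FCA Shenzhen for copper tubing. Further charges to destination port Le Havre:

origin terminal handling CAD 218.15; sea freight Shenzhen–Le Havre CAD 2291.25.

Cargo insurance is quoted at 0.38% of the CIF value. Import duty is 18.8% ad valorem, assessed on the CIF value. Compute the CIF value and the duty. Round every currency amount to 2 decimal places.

Let C be the CIF value. C = FCA price + pre-shipment costs + freight + 0.38% × C
C − 0.38% × C = 329545.86 + 218.15 + 2291.25
0.9962 × C = 332055.26
C = 332055.26 / 0.9962 = 333321.88
Insurance premium = 0.38% × 333321.88 = 1266.62
Import duty = 333321.88 × 18.8% = 62664.51

CIF value: CAD 333321.88; import duty: CAD 62664.51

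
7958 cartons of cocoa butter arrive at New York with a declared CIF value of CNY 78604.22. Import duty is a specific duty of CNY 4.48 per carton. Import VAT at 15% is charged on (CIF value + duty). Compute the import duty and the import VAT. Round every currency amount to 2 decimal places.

Import duty: CNY 35651.84; import VAT: CNY 17138.41

Import duty = 7958 × 4.48 = 35651.84
VAT base = CIF + duty = 78604.22 + 35651.84 = 114256.06
Import VAT = 114256.06 × 15% = 17138.41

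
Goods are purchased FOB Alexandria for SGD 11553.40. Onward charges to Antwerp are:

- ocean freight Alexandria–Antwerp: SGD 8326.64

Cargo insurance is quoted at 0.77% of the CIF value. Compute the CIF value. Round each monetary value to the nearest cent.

CIF value: SGD 20034.30

Let C be the CIF value. C = FOB price + freight + 0.77% × C
C − 0.77% × C = 11553.40 + 8326.64
0.9923 × C = 19880.04
C = 19880.04 / 0.9923 = 20034.30
Insurance premium = 0.77% × 20034.30 = 154.26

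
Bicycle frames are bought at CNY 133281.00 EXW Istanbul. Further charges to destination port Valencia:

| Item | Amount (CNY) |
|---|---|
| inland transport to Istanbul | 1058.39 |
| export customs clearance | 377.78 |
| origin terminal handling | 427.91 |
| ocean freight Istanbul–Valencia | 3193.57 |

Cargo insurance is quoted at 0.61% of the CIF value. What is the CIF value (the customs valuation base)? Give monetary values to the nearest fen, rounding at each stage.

CIF value: CNY 139187.69

Let C be the CIF value. C = EXW price + pre-shipment costs + freight + 0.61% × C
C − 0.61% × C = 133281.00 + 1058.39 + 377.78 + 427.91 + 3193.57
0.9939 × C = 138338.65
C = 138338.65 / 0.9939 = 139187.69
Insurance premium = 0.61% × 139187.69 = 849.04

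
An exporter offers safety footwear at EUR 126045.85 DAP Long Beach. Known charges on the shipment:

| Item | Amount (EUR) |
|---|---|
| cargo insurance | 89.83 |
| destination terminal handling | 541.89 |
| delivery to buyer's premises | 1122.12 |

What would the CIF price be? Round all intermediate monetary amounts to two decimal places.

CIF price: EUR 124381.84

Not relevant to the conversion: insurance — on the seller under both DAP and CIF; already in the DAP price and stays in the CIF price.
From DAP to CIF, the seller no longer bears: destination terminal, delivery.
CIF price = 126045.85 − 541.89 − 1122.12 = 124381.84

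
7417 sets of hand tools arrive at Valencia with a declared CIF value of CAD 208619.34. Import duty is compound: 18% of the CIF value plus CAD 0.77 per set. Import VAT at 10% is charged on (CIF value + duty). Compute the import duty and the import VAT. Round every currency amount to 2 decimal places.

Import duty: CAD 43262.57; import VAT: CAD 25188.19

Ad valorem component: 208619.34 × 18% = 37551.48
Specific component: 7417 × 0.77 = 5711.09
Import duty = 37551.48 + 5711.09 = 43262.57
VAT base = CIF + duty = 208619.34 + 43262.57 = 251881.91
Import VAT = 251881.91 × 10% = 25188.19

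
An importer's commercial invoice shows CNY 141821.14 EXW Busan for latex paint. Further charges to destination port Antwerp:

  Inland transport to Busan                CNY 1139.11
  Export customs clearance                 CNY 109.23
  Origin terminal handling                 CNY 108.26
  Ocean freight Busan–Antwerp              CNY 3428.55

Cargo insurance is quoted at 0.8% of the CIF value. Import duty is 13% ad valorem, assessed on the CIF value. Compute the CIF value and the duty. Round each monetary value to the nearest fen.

Let C be the CIF value. C = EXW price + pre-shipment costs + freight + 0.8% × C
C − 0.8% × C = 141821.14 + 1139.11 + 109.23 + 108.26 + 3428.55
0.992 × C = 146606.29
C = 146606.29 / 0.992 = 147788.60
Insurance premium = 0.8% × 147788.60 = 1182.31
Import duty = 147788.60 × 13% = 19212.52

CIF value: CNY 147788.60; import duty: CNY 19212.52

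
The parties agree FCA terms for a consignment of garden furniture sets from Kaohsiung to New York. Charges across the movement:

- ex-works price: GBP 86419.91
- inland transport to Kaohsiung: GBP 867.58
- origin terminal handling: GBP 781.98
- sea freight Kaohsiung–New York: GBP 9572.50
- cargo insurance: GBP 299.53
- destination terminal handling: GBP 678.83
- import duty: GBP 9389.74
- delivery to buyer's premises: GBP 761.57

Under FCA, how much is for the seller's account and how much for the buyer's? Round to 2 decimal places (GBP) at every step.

Seller: GBP 87287.49; buyer: GBP 21484.15

FCA: the seller delivers export-cleared goods to the carrier; the buyer bears costs from that point.
Seller's account: goods 86419.91 + inland to port 867.58 = 87287.49
Buyer's account: origin terminal 781.98 + freight 9572.50 + insurance 299.53 + destination terminal 678.83 + duty 9389.74 + delivery 761.57 = 21484.15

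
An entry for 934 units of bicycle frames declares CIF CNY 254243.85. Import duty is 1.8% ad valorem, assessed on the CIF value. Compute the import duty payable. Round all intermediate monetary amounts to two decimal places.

Import duty = 254243.85 × 1.8% = 4576.39

Import duty: CNY 4576.39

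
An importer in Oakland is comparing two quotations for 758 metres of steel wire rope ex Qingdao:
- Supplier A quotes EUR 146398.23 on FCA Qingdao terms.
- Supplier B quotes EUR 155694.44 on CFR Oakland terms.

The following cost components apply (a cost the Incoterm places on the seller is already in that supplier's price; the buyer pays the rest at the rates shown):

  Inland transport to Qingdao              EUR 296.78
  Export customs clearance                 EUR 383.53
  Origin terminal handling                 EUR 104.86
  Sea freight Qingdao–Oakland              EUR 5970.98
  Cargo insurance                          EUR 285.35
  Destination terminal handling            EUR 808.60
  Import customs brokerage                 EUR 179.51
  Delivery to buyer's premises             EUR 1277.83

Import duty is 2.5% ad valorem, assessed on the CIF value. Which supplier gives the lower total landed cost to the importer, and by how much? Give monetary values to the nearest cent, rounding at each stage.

Supplier A is cheaper by EUR 3300.87

Supplier A (FCA):
CIF value = FCA price + origin terminal + freight + insurance = 146398.23 + 104.86 + 5970.98 + 285.35 = 152759.42
Import duty = 152759.42 × 2.5% = 3818.99
Buyer bears (A): 104.86 + 5970.98 + 285.35 + 808.60 + 179.51 + 1277.83 = 8627.13
Landed cost (A) = invoice 146398.23 + 8627.13 + duty 3818.99 = 158844.35
Supplier B (CFR):
CIF value = CFR price + insurance = 155694.44 + 285.35 = 155979.79
Import duty = 155979.79 × 2.5% = 3899.49
Buyer bears (B): 285.35 + 808.60 + 179.51 + 1277.83 = 2551.29
Landed cost (B) = invoice 155694.44 + 2551.29 + duty 3899.49 = 162145.22
Difference = |158844.35 − 162145.22| = 3300.87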